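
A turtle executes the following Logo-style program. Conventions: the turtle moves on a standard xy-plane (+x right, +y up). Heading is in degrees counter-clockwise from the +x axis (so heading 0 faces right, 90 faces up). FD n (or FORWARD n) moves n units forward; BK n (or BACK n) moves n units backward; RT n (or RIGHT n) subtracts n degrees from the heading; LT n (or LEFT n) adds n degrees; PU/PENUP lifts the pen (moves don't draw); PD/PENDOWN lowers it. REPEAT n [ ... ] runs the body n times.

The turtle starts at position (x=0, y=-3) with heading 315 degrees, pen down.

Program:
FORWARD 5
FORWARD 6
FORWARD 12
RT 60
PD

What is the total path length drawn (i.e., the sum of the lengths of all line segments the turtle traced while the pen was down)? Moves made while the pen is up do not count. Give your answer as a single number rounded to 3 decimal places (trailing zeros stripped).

Answer: 23

Derivation:
Executing turtle program step by step:
Start: pos=(0,-3), heading=315, pen down
FD 5: (0,-3) -> (3.536,-6.536) [heading=315, draw]
FD 6: (3.536,-6.536) -> (7.778,-10.778) [heading=315, draw]
FD 12: (7.778,-10.778) -> (16.263,-19.263) [heading=315, draw]
RT 60: heading 315 -> 255
PD: pen down
Final: pos=(16.263,-19.263), heading=255, 3 segment(s) drawn

Segment lengths:
  seg 1: (0,-3) -> (3.536,-6.536), length = 5
  seg 2: (3.536,-6.536) -> (7.778,-10.778), length = 6
  seg 3: (7.778,-10.778) -> (16.263,-19.263), length = 12
Total = 23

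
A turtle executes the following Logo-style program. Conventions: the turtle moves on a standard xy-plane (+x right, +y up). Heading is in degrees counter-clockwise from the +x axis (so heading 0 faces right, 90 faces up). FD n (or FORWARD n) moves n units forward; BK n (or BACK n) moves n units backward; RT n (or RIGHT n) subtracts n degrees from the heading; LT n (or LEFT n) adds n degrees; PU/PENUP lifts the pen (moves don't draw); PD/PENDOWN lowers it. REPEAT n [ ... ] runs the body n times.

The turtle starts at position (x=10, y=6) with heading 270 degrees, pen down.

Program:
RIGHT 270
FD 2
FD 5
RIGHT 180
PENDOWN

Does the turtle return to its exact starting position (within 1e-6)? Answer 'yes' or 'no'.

Executing turtle program step by step:
Start: pos=(10,6), heading=270, pen down
RT 270: heading 270 -> 0
FD 2: (10,6) -> (12,6) [heading=0, draw]
FD 5: (12,6) -> (17,6) [heading=0, draw]
RT 180: heading 0 -> 180
PD: pen down
Final: pos=(17,6), heading=180, 2 segment(s) drawn

Start position: (10, 6)
Final position: (17, 6)
Distance = 7; >= 1e-6 -> NOT closed

Answer: no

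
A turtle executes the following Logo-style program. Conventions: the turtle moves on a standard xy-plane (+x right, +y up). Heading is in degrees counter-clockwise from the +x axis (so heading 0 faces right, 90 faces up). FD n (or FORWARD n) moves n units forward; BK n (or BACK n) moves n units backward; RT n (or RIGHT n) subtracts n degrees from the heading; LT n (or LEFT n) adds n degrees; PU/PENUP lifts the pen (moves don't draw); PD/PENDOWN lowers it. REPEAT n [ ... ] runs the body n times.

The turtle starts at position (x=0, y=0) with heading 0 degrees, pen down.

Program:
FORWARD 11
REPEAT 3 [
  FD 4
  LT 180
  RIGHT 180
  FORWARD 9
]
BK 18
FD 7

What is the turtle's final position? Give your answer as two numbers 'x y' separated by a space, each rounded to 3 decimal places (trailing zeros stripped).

Executing turtle program step by step:
Start: pos=(0,0), heading=0, pen down
FD 11: (0,0) -> (11,0) [heading=0, draw]
REPEAT 3 [
  -- iteration 1/3 --
  FD 4: (11,0) -> (15,0) [heading=0, draw]
  LT 180: heading 0 -> 180
  RT 180: heading 180 -> 0
  FD 9: (15,0) -> (24,0) [heading=0, draw]
  -- iteration 2/3 --
  FD 4: (24,0) -> (28,0) [heading=0, draw]
  LT 180: heading 0 -> 180
  RT 180: heading 180 -> 0
  FD 9: (28,0) -> (37,0) [heading=0, draw]
  -- iteration 3/3 --
  FD 4: (37,0) -> (41,0) [heading=0, draw]
  LT 180: heading 0 -> 180
  RT 180: heading 180 -> 0
  FD 9: (41,0) -> (50,0) [heading=0, draw]
]
BK 18: (50,0) -> (32,0) [heading=0, draw]
FD 7: (32,0) -> (39,0) [heading=0, draw]
Final: pos=(39,0), heading=0, 9 segment(s) drawn

Answer: 39 0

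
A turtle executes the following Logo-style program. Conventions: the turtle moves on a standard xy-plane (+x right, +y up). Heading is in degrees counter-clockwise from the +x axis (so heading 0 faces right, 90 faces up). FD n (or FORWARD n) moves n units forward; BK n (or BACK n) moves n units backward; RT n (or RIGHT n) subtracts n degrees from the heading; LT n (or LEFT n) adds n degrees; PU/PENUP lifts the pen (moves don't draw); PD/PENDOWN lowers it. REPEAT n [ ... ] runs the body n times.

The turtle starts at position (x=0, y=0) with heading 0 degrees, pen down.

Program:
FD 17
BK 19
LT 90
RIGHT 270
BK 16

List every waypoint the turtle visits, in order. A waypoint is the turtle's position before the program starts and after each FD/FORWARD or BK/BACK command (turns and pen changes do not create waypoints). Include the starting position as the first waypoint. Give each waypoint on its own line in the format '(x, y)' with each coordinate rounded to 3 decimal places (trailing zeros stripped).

Executing turtle program step by step:
Start: pos=(0,0), heading=0, pen down
FD 17: (0,0) -> (17,0) [heading=0, draw]
BK 19: (17,0) -> (-2,0) [heading=0, draw]
LT 90: heading 0 -> 90
RT 270: heading 90 -> 180
BK 16: (-2,0) -> (14,0) [heading=180, draw]
Final: pos=(14,0), heading=180, 3 segment(s) drawn
Waypoints (4 total):
(0, 0)
(17, 0)
(-2, 0)
(14, 0)

Answer: (0, 0)
(17, 0)
(-2, 0)
(14, 0)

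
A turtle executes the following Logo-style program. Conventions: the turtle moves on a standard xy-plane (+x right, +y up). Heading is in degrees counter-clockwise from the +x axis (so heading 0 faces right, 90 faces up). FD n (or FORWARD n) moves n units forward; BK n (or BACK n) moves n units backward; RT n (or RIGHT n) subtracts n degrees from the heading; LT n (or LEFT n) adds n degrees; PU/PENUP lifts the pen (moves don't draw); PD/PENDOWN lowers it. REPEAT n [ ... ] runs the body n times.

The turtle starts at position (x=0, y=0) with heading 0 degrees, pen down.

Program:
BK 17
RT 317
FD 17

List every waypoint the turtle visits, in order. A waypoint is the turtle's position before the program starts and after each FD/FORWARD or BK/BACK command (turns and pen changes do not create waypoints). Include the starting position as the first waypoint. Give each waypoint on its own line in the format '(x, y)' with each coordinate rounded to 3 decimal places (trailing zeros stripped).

Answer: (0, 0)
(-17, 0)
(-4.567, 11.594)

Derivation:
Executing turtle program step by step:
Start: pos=(0,0), heading=0, pen down
BK 17: (0,0) -> (-17,0) [heading=0, draw]
RT 317: heading 0 -> 43
FD 17: (-17,0) -> (-4.567,11.594) [heading=43, draw]
Final: pos=(-4.567,11.594), heading=43, 2 segment(s) drawn
Waypoints (3 total):
(0, 0)
(-17, 0)
(-4.567, 11.594)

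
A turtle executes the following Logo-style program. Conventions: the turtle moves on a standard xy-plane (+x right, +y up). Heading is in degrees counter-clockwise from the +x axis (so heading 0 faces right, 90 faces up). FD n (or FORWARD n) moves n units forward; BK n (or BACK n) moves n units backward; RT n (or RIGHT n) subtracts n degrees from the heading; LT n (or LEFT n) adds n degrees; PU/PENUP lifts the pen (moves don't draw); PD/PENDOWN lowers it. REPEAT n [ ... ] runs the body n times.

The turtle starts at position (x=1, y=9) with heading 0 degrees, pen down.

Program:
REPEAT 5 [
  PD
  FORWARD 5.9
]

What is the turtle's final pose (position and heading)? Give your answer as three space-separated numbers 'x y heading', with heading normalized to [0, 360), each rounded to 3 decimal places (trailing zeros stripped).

Answer: 30.5 9 0

Derivation:
Executing turtle program step by step:
Start: pos=(1,9), heading=0, pen down
REPEAT 5 [
  -- iteration 1/5 --
  PD: pen down
  FD 5.9: (1,9) -> (6.9,9) [heading=0, draw]
  -- iteration 2/5 --
  PD: pen down
  FD 5.9: (6.9,9) -> (12.8,9) [heading=0, draw]
  -- iteration 3/5 --
  PD: pen down
  FD 5.9: (12.8,9) -> (18.7,9) [heading=0, draw]
  -- iteration 4/5 --
  PD: pen down
  FD 5.9: (18.7,9) -> (24.6,9) [heading=0, draw]
  -- iteration 5/5 --
  PD: pen down
  FD 5.9: (24.6,9) -> (30.5,9) [heading=0, draw]
]
Final: pos=(30.5,9), heading=0, 5 segment(s) drawn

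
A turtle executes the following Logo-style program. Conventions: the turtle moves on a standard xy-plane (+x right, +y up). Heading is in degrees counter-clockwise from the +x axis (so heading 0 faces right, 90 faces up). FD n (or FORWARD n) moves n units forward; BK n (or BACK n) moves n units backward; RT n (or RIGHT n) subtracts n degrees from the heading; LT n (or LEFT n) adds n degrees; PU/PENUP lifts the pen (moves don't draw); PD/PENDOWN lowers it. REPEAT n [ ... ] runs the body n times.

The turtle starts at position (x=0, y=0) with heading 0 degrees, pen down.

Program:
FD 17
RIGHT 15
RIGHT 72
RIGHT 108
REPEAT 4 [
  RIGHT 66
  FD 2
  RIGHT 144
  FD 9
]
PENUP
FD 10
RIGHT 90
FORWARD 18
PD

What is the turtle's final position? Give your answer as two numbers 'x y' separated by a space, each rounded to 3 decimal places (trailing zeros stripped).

Executing turtle program step by step:
Start: pos=(0,0), heading=0, pen down
FD 17: (0,0) -> (17,0) [heading=0, draw]
RT 15: heading 0 -> 345
RT 72: heading 345 -> 273
RT 108: heading 273 -> 165
REPEAT 4 [
  -- iteration 1/4 --
  RT 66: heading 165 -> 99
  FD 2: (17,0) -> (16.687,1.975) [heading=99, draw]
  RT 144: heading 99 -> 315
  FD 9: (16.687,1.975) -> (23.051,-4.389) [heading=315, draw]
  -- iteration 2/4 --
  RT 66: heading 315 -> 249
  FD 2: (23.051,-4.389) -> (22.334,-6.256) [heading=249, draw]
  RT 144: heading 249 -> 105
  FD 9: (22.334,-6.256) -> (20.005,2.438) [heading=105, draw]
  -- iteration 3/4 --
  RT 66: heading 105 -> 39
  FD 2: (20.005,2.438) -> (21.559,3.696) [heading=39, draw]
  RT 144: heading 39 -> 255
  FD 9: (21.559,3.696) -> (19.23,-4.997) [heading=255, draw]
  -- iteration 4/4 --
  RT 66: heading 255 -> 189
  FD 2: (19.23,-4.997) -> (17.255,-5.31) [heading=189, draw]
  RT 144: heading 189 -> 45
  FD 9: (17.255,-5.31) -> (23.618,1.054) [heading=45, draw]
]
PU: pen up
FD 10: (23.618,1.054) -> (30.69,8.125) [heading=45, move]
RT 90: heading 45 -> 315
FD 18: (30.69,8.125) -> (43.417,-4.603) [heading=315, move]
PD: pen down
Final: pos=(43.417,-4.603), heading=315, 9 segment(s) drawn

Answer: 43.417 -4.603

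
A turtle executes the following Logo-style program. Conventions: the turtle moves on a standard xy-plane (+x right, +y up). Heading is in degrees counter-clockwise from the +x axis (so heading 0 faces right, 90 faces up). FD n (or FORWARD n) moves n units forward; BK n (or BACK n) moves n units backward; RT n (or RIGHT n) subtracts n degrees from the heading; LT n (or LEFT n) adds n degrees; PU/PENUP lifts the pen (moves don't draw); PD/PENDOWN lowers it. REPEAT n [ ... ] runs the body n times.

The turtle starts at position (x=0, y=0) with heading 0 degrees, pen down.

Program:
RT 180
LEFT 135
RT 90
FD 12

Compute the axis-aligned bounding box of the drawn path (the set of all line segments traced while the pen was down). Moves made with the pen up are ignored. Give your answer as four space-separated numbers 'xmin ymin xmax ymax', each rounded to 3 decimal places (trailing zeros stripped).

Executing turtle program step by step:
Start: pos=(0,0), heading=0, pen down
RT 180: heading 0 -> 180
LT 135: heading 180 -> 315
RT 90: heading 315 -> 225
FD 12: (0,0) -> (-8.485,-8.485) [heading=225, draw]
Final: pos=(-8.485,-8.485), heading=225, 1 segment(s) drawn

Segment endpoints: x in {-8.485, 0}, y in {-8.485, 0}
xmin=-8.485, ymin=-8.485, xmax=0, ymax=0

Answer: -8.485 -8.485 0 0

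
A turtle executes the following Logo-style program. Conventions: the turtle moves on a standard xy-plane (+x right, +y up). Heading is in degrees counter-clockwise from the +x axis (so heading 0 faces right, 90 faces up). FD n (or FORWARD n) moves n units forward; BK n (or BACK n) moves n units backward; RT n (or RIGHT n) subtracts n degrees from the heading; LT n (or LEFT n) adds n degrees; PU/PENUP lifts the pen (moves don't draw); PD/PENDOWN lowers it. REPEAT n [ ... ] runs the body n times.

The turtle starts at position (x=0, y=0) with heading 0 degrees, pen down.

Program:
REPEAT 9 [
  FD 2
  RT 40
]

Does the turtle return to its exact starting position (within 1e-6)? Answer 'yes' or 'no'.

Answer: yes

Derivation:
Executing turtle program step by step:
Start: pos=(0,0), heading=0, pen down
REPEAT 9 [
  -- iteration 1/9 --
  FD 2: (0,0) -> (2,0) [heading=0, draw]
  RT 40: heading 0 -> 320
  -- iteration 2/9 --
  FD 2: (2,0) -> (3.532,-1.286) [heading=320, draw]
  RT 40: heading 320 -> 280
  -- iteration 3/9 --
  FD 2: (3.532,-1.286) -> (3.879,-3.255) [heading=280, draw]
  RT 40: heading 280 -> 240
  -- iteration 4/9 --
  FD 2: (3.879,-3.255) -> (2.879,-4.987) [heading=240, draw]
  RT 40: heading 240 -> 200
  -- iteration 5/9 --
  FD 2: (2.879,-4.987) -> (1,-5.671) [heading=200, draw]
  RT 40: heading 200 -> 160
  -- iteration 6/9 --
  FD 2: (1,-5.671) -> (-0.879,-4.987) [heading=160, draw]
  RT 40: heading 160 -> 120
  -- iteration 7/9 --
  FD 2: (-0.879,-4.987) -> (-1.879,-3.255) [heading=120, draw]
  RT 40: heading 120 -> 80
  -- iteration 8/9 --
  FD 2: (-1.879,-3.255) -> (-1.532,-1.286) [heading=80, draw]
  RT 40: heading 80 -> 40
  -- iteration 9/9 --
  FD 2: (-1.532,-1.286) -> (0,0) [heading=40, draw]
  RT 40: heading 40 -> 0
]
Final: pos=(0,0), heading=0, 9 segment(s) drawn

Start position: (0, 0)
Final position: (0, 0)
Distance = 0; < 1e-6 -> CLOSED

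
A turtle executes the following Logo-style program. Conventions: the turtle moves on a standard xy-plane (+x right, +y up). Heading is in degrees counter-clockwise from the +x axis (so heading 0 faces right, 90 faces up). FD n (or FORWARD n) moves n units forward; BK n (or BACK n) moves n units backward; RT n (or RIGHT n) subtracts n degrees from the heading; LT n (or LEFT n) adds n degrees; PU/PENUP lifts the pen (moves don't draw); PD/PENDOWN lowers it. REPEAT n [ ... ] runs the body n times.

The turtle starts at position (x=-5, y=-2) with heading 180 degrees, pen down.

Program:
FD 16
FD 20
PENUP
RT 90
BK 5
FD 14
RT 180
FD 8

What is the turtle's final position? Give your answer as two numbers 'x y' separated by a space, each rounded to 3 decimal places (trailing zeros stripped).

Executing turtle program step by step:
Start: pos=(-5,-2), heading=180, pen down
FD 16: (-5,-2) -> (-21,-2) [heading=180, draw]
FD 20: (-21,-2) -> (-41,-2) [heading=180, draw]
PU: pen up
RT 90: heading 180 -> 90
BK 5: (-41,-2) -> (-41,-7) [heading=90, move]
FD 14: (-41,-7) -> (-41,7) [heading=90, move]
RT 180: heading 90 -> 270
FD 8: (-41,7) -> (-41,-1) [heading=270, move]
Final: pos=(-41,-1), heading=270, 2 segment(s) drawn

Answer: -41 -1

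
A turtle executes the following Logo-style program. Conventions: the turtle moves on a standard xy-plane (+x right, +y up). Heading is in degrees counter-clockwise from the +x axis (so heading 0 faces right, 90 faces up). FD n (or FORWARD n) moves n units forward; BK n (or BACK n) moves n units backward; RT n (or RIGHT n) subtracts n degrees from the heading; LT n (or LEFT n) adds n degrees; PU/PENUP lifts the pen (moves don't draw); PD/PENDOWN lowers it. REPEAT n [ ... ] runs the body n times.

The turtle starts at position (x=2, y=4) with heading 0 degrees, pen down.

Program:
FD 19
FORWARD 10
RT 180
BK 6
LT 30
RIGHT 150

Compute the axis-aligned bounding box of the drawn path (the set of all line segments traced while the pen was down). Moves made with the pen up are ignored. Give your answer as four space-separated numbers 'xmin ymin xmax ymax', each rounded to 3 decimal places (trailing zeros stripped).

Executing turtle program step by step:
Start: pos=(2,4), heading=0, pen down
FD 19: (2,4) -> (21,4) [heading=0, draw]
FD 10: (21,4) -> (31,4) [heading=0, draw]
RT 180: heading 0 -> 180
BK 6: (31,4) -> (37,4) [heading=180, draw]
LT 30: heading 180 -> 210
RT 150: heading 210 -> 60
Final: pos=(37,4), heading=60, 3 segment(s) drawn

Segment endpoints: x in {2, 21, 31, 37}, y in {4, 4}
xmin=2, ymin=4, xmax=37, ymax=4

Answer: 2 4 37 4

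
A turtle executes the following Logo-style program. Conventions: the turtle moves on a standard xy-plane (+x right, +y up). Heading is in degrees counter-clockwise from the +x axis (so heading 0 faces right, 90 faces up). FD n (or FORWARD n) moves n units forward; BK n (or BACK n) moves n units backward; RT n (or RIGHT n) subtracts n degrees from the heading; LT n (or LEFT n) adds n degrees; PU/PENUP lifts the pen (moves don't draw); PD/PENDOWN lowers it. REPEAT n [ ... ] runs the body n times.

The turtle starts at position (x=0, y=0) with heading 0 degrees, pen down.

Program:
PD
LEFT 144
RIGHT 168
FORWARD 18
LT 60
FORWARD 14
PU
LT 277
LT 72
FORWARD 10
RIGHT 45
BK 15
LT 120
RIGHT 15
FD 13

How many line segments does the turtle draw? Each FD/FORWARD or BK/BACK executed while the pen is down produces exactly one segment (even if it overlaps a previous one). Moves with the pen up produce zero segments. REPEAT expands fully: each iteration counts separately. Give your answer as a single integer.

Answer: 2

Derivation:
Executing turtle program step by step:
Start: pos=(0,0), heading=0, pen down
PD: pen down
LT 144: heading 0 -> 144
RT 168: heading 144 -> 336
FD 18: (0,0) -> (16.444,-7.321) [heading=336, draw]
LT 60: heading 336 -> 36
FD 14: (16.444,-7.321) -> (27.77,0.908) [heading=36, draw]
PU: pen up
LT 277: heading 36 -> 313
LT 72: heading 313 -> 25
FD 10: (27.77,0.908) -> (36.833,5.134) [heading=25, move]
RT 45: heading 25 -> 340
BK 15: (36.833,5.134) -> (22.738,10.264) [heading=340, move]
LT 120: heading 340 -> 100
RT 15: heading 100 -> 85
FD 13: (22.738,10.264) -> (23.871,23.215) [heading=85, move]
Final: pos=(23.871,23.215), heading=85, 2 segment(s) drawn
Segments drawn: 2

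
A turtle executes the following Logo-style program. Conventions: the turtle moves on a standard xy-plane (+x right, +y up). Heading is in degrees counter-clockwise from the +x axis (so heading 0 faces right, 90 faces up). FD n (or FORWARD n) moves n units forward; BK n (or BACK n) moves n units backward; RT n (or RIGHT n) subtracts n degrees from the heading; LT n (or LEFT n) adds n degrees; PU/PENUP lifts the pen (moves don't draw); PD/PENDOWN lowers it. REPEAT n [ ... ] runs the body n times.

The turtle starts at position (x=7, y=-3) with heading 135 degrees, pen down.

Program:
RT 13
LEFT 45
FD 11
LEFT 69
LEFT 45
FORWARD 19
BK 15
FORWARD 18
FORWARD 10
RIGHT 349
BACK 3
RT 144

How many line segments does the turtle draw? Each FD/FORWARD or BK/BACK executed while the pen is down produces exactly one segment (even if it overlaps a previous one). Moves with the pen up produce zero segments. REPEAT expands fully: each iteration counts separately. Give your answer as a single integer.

Answer: 6

Derivation:
Executing turtle program step by step:
Start: pos=(7,-3), heading=135, pen down
RT 13: heading 135 -> 122
LT 45: heading 122 -> 167
FD 11: (7,-3) -> (-3.718,-0.526) [heading=167, draw]
LT 69: heading 167 -> 236
LT 45: heading 236 -> 281
FD 19: (-3.718,-0.526) -> (-0.093,-19.176) [heading=281, draw]
BK 15: (-0.093,-19.176) -> (-2.955,-4.452) [heading=281, draw]
FD 18: (-2.955,-4.452) -> (0.48,-22.121) [heading=281, draw]
FD 10: (0.48,-22.121) -> (2.388,-31.938) [heading=281, draw]
RT 349: heading 281 -> 292
BK 3: (2.388,-31.938) -> (1.264,-29.156) [heading=292, draw]
RT 144: heading 292 -> 148
Final: pos=(1.264,-29.156), heading=148, 6 segment(s) drawn
Segments drawn: 6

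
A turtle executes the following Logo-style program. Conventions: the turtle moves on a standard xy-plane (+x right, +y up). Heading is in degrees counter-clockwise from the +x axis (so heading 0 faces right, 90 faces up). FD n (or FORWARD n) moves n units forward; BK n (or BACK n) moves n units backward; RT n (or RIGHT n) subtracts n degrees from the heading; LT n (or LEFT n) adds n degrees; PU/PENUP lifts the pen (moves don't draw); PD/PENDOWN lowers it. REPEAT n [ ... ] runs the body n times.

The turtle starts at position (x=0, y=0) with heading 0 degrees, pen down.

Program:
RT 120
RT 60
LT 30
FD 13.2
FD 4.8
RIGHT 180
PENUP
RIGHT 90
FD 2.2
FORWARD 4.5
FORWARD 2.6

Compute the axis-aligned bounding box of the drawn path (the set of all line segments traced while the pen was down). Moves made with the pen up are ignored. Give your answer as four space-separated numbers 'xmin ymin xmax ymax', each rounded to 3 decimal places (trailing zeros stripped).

Executing turtle program step by step:
Start: pos=(0,0), heading=0, pen down
RT 120: heading 0 -> 240
RT 60: heading 240 -> 180
LT 30: heading 180 -> 210
FD 13.2: (0,0) -> (-11.432,-6.6) [heading=210, draw]
FD 4.8: (-11.432,-6.6) -> (-15.588,-9) [heading=210, draw]
RT 180: heading 210 -> 30
PU: pen up
RT 90: heading 30 -> 300
FD 2.2: (-15.588,-9) -> (-14.488,-10.905) [heading=300, move]
FD 4.5: (-14.488,-10.905) -> (-12.238,-14.802) [heading=300, move]
FD 2.6: (-12.238,-14.802) -> (-10.938,-17.054) [heading=300, move]
Final: pos=(-10.938,-17.054), heading=300, 2 segment(s) drawn

Segment endpoints: x in {-15.588, -11.432, 0}, y in {-9, -6.6, 0}
xmin=-15.588, ymin=-9, xmax=0, ymax=0

Answer: -15.588 -9 0 0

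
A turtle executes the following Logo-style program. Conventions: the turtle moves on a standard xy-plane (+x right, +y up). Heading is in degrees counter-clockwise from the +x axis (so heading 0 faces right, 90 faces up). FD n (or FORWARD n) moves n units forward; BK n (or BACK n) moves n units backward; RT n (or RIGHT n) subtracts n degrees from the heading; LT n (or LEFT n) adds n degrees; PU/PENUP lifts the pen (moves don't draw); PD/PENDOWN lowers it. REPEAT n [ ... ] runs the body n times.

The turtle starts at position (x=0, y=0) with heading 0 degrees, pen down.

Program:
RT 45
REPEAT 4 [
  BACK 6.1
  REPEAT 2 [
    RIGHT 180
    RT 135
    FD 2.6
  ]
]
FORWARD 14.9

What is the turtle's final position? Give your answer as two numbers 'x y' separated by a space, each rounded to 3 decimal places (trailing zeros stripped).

Executing turtle program step by step:
Start: pos=(0,0), heading=0, pen down
RT 45: heading 0 -> 315
REPEAT 4 [
  -- iteration 1/4 --
  BK 6.1: (0,0) -> (-4.313,4.313) [heading=315, draw]
  REPEAT 2 [
    -- iteration 1/2 --
    RT 180: heading 315 -> 135
    RT 135: heading 135 -> 0
    FD 2.6: (-4.313,4.313) -> (-1.713,4.313) [heading=0, draw]
    -- iteration 2/2 --
    RT 180: heading 0 -> 180
    RT 135: heading 180 -> 45
    FD 2.6: (-1.713,4.313) -> (0.125,6.152) [heading=45, draw]
  ]
  -- iteration 2/4 --
  BK 6.1: (0.125,6.152) -> (-4.188,1.838) [heading=45, draw]
  REPEAT 2 [
    -- iteration 1/2 --
    RT 180: heading 45 -> 225
    RT 135: heading 225 -> 90
    FD 2.6: (-4.188,1.838) -> (-4.188,4.438) [heading=90, draw]
    -- iteration 2/2 --
    RT 180: heading 90 -> 270
    RT 135: heading 270 -> 135
    FD 2.6: (-4.188,4.438) -> (-6.027,6.277) [heading=135, draw]
  ]
  -- iteration 3/4 --
  BK 6.1: (-6.027,6.277) -> (-1.713,1.964) [heading=135, draw]
  REPEAT 2 [
    -- iteration 1/2 --
    RT 180: heading 135 -> 315
    RT 135: heading 315 -> 180
    FD 2.6: (-1.713,1.964) -> (-4.313,1.964) [heading=180, draw]
    -- iteration 2/2 --
    RT 180: heading 180 -> 0
    RT 135: heading 0 -> 225
    FD 2.6: (-4.313,1.964) -> (-6.152,0.125) [heading=225, draw]
  ]
  -- iteration 4/4 --
  BK 6.1: (-6.152,0.125) -> (-1.838,4.438) [heading=225, draw]
  REPEAT 2 [
    -- iteration 1/2 --
    RT 180: heading 225 -> 45
    RT 135: heading 45 -> 270
    FD 2.6: (-1.838,4.438) -> (-1.838,1.838) [heading=270, draw]
    -- iteration 2/2 --
    RT 180: heading 270 -> 90
    RT 135: heading 90 -> 315
    FD 2.6: (-1.838,1.838) -> (0,0) [heading=315, draw]
  ]
]
FD 14.9: (0,0) -> (10.536,-10.536) [heading=315, draw]
Final: pos=(10.536,-10.536), heading=315, 13 segment(s) drawn

Answer: 10.536 -10.536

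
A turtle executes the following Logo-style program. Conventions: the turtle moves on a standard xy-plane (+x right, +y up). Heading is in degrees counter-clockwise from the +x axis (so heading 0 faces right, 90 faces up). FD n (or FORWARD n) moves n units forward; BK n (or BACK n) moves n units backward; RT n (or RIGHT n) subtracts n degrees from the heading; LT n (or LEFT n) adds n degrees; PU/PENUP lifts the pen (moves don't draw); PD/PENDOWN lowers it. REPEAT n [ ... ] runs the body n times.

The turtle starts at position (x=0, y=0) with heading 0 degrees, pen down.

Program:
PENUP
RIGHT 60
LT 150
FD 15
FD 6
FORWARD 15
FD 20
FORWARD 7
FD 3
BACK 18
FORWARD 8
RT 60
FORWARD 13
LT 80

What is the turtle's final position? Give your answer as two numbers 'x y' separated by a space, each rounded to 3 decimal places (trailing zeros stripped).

Answer: 11.258 62.5

Derivation:
Executing turtle program step by step:
Start: pos=(0,0), heading=0, pen down
PU: pen up
RT 60: heading 0 -> 300
LT 150: heading 300 -> 90
FD 15: (0,0) -> (0,15) [heading=90, move]
FD 6: (0,15) -> (0,21) [heading=90, move]
FD 15: (0,21) -> (0,36) [heading=90, move]
FD 20: (0,36) -> (0,56) [heading=90, move]
FD 7: (0,56) -> (0,63) [heading=90, move]
FD 3: (0,63) -> (0,66) [heading=90, move]
BK 18: (0,66) -> (0,48) [heading=90, move]
FD 8: (0,48) -> (0,56) [heading=90, move]
RT 60: heading 90 -> 30
FD 13: (0,56) -> (11.258,62.5) [heading=30, move]
LT 80: heading 30 -> 110
Final: pos=(11.258,62.5), heading=110, 0 segment(s) drawn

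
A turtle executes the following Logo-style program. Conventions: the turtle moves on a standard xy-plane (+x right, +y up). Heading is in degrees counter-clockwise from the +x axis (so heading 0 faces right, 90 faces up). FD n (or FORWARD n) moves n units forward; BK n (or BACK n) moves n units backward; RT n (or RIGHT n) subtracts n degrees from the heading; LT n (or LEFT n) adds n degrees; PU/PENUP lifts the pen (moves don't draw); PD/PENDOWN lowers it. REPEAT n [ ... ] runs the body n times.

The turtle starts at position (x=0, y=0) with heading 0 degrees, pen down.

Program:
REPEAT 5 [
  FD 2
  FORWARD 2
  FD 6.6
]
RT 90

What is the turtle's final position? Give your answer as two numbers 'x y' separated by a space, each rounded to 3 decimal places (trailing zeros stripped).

Answer: 53 0

Derivation:
Executing turtle program step by step:
Start: pos=(0,0), heading=0, pen down
REPEAT 5 [
  -- iteration 1/5 --
  FD 2: (0,0) -> (2,0) [heading=0, draw]
  FD 2: (2,0) -> (4,0) [heading=0, draw]
  FD 6.6: (4,0) -> (10.6,0) [heading=0, draw]
  -- iteration 2/5 --
  FD 2: (10.6,0) -> (12.6,0) [heading=0, draw]
  FD 2: (12.6,0) -> (14.6,0) [heading=0, draw]
  FD 6.6: (14.6,0) -> (21.2,0) [heading=0, draw]
  -- iteration 3/5 --
  FD 2: (21.2,0) -> (23.2,0) [heading=0, draw]
  FD 2: (23.2,0) -> (25.2,0) [heading=0, draw]
  FD 6.6: (25.2,0) -> (31.8,0) [heading=0, draw]
  -- iteration 4/5 --
  FD 2: (31.8,0) -> (33.8,0) [heading=0, draw]
  FD 2: (33.8,0) -> (35.8,0) [heading=0, draw]
  FD 6.6: (35.8,0) -> (42.4,0) [heading=0, draw]
  -- iteration 5/5 --
  FD 2: (42.4,0) -> (44.4,0) [heading=0, draw]
  FD 2: (44.4,0) -> (46.4,0) [heading=0, draw]
  FD 6.6: (46.4,0) -> (53,0) [heading=0, draw]
]
RT 90: heading 0 -> 270
Final: pos=(53,0), heading=270, 15 segment(s) drawn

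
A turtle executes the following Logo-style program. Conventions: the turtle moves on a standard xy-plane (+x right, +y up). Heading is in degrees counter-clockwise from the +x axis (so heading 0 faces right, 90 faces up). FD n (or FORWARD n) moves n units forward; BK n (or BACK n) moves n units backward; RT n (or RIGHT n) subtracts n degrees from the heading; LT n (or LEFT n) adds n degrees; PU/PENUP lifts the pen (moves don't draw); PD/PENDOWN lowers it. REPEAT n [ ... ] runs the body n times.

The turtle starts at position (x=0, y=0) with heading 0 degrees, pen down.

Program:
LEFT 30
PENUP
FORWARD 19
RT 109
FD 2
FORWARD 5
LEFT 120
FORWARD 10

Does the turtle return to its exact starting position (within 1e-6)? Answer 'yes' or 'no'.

Answer: no

Derivation:
Executing turtle program step by step:
Start: pos=(0,0), heading=0, pen down
LT 30: heading 0 -> 30
PU: pen up
FD 19: (0,0) -> (16.454,9.5) [heading=30, move]
RT 109: heading 30 -> 281
FD 2: (16.454,9.5) -> (16.836,7.537) [heading=281, move]
FD 5: (16.836,7.537) -> (17.79,2.629) [heading=281, move]
LT 120: heading 281 -> 41
FD 10: (17.79,2.629) -> (25.337,9.189) [heading=41, move]
Final: pos=(25.337,9.189), heading=41, 0 segment(s) drawn

Start position: (0, 0)
Final position: (25.337, 9.189)
Distance = 26.952; >= 1e-6 -> NOT closed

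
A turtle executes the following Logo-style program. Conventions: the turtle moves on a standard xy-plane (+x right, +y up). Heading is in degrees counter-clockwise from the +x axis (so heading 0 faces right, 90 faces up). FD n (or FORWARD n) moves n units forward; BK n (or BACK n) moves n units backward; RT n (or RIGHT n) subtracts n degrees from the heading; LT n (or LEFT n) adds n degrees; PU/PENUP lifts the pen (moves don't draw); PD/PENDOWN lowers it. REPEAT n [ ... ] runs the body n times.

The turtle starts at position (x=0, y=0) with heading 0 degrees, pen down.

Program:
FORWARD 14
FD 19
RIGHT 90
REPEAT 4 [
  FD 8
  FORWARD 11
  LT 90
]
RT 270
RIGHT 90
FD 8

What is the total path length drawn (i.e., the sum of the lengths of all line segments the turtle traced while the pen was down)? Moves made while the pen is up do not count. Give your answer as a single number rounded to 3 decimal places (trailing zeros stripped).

Answer: 117

Derivation:
Executing turtle program step by step:
Start: pos=(0,0), heading=0, pen down
FD 14: (0,0) -> (14,0) [heading=0, draw]
FD 19: (14,0) -> (33,0) [heading=0, draw]
RT 90: heading 0 -> 270
REPEAT 4 [
  -- iteration 1/4 --
  FD 8: (33,0) -> (33,-8) [heading=270, draw]
  FD 11: (33,-8) -> (33,-19) [heading=270, draw]
  LT 90: heading 270 -> 0
  -- iteration 2/4 --
  FD 8: (33,-19) -> (41,-19) [heading=0, draw]
  FD 11: (41,-19) -> (52,-19) [heading=0, draw]
  LT 90: heading 0 -> 90
  -- iteration 3/4 --
  FD 8: (52,-19) -> (52,-11) [heading=90, draw]
  FD 11: (52,-11) -> (52,0) [heading=90, draw]
  LT 90: heading 90 -> 180
  -- iteration 4/4 --
  FD 8: (52,0) -> (44,0) [heading=180, draw]
  FD 11: (44,0) -> (33,0) [heading=180, draw]
  LT 90: heading 180 -> 270
]
RT 270: heading 270 -> 0
RT 90: heading 0 -> 270
FD 8: (33,0) -> (33,-8) [heading=270, draw]
Final: pos=(33,-8), heading=270, 11 segment(s) drawn

Segment lengths:
  seg 1: (0,0) -> (14,0), length = 14
  seg 2: (14,0) -> (33,0), length = 19
  seg 3: (33,0) -> (33,-8), length = 8
  seg 4: (33,-8) -> (33,-19), length = 11
  seg 5: (33,-19) -> (41,-19), length = 8
  seg 6: (41,-19) -> (52,-19), length = 11
  seg 7: (52,-19) -> (52,-11), length = 8
  seg 8: (52,-11) -> (52,0), length = 11
  seg 9: (52,0) -> (44,0), length = 8
  seg 10: (44,0) -> (33,0), length = 11
  seg 11: (33,0) -> (33,-8), length = 8
Total = 117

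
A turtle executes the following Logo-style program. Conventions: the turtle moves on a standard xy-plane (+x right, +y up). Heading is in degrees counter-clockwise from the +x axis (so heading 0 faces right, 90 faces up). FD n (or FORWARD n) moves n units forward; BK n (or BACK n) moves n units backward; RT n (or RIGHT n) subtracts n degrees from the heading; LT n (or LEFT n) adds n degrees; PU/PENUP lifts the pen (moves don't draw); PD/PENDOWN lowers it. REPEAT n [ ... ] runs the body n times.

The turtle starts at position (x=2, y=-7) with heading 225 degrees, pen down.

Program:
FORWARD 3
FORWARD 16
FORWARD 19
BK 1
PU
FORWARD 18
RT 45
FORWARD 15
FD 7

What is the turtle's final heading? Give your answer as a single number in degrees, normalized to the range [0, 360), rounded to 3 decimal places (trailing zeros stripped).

Executing turtle program step by step:
Start: pos=(2,-7), heading=225, pen down
FD 3: (2,-7) -> (-0.121,-9.121) [heading=225, draw]
FD 16: (-0.121,-9.121) -> (-11.435,-20.435) [heading=225, draw]
FD 19: (-11.435,-20.435) -> (-24.87,-33.87) [heading=225, draw]
BK 1: (-24.87,-33.87) -> (-24.163,-33.163) [heading=225, draw]
PU: pen up
FD 18: (-24.163,-33.163) -> (-36.891,-45.891) [heading=225, move]
RT 45: heading 225 -> 180
FD 15: (-36.891,-45.891) -> (-51.891,-45.891) [heading=180, move]
FD 7: (-51.891,-45.891) -> (-58.891,-45.891) [heading=180, move]
Final: pos=(-58.891,-45.891), heading=180, 4 segment(s) drawn

Answer: 180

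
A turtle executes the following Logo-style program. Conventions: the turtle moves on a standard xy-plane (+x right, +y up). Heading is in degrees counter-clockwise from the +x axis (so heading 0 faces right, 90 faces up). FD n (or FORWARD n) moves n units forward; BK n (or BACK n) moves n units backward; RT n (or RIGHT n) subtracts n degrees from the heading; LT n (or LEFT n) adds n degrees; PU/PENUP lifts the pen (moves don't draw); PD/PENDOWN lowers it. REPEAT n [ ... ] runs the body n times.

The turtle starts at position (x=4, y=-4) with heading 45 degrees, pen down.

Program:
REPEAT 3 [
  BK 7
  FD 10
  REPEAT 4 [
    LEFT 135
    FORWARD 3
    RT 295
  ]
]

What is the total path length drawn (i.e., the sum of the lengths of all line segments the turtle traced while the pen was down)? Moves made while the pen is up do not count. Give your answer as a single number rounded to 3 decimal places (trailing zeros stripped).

Answer: 87

Derivation:
Executing turtle program step by step:
Start: pos=(4,-4), heading=45, pen down
REPEAT 3 [
  -- iteration 1/3 --
  BK 7: (4,-4) -> (-0.95,-8.95) [heading=45, draw]
  FD 10: (-0.95,-8.95) -> (6.121,-1.879) [heading=45, draw]
  REPEAT 4 [
    -- iteration 1/4 --
    LT 135: heading 45 -> 180
    FD 3: (6.121,-1.879) -> (3.121,-1.879) [heading=180, draw]
    RT 295: heading 180 -> 245
    -- iteration 2/4 --
    LT 135: heading 245 -> 20
    FD 3: (3.121,-1.879) -> (5.94,-0.853) [heading=20, draw]
    RT 295: heading 20 -> 85
    -- iteration 3/4 --
    LT 135: heading 85 -> 220
    FD 3: (5.94,-0.853) -> (3.642,-2.781) [heading=220, draw]
    RT 295: heading 220 -> 285
    -- iteration 4/4 --
    LT 135: heading 285 -> 60
    FD 3: (3.642,-2.781) -> (5.142,-0.183) [heading=60, draw]
    RT 295: heading 60 -> 125
  ]
  -- iteration 2/3 --
  BK 7: (5.142,-0.183) -> (9.157,-5.917) [heading=125, draw]
  FD 10: (9.157,-5.917) -> (3.422,2.275) [heading=125, draw]
  REPEAT 4 [
    -- iteration 1/4 --
    LT 135: heading 125 -> 260
    FD 3: (3.422,2.275) -> (2.901,-0.68) [heading=260, draw]
    RT 295: heading 260 -> 325
    -- iteration 2/4 --
    LT 135: heading 325 -> 100
    FD 3: (2.901,-0.68) -> (2.38,2.275) [heading=100, draw]
    RT 295: heading 100 -> 165
    -- iteration 3/4 --
    LT 135: heading 165 -> 300
    FD 3: (2.38,2.275) -> (3.88,-0.324) [heading=300, draw]
    RT 295: heading 300 -> 5
    -- iteration 4/4 --
    LT 135: heading 5 -> 140
    FD 3: (3.88,-0.324) -> (1.582,1.605) [heading=140, draw]
    RT 295: heading 140 -> 205
  ]
  -- iteration 3/3 --
  BK 7: (1.582,1.605) -> (7.926,4.563) [heading=205, draw]
  FD 10: (7.926,4.563) -> (-1.137,0.337) [heading=205, draw]
  REPEAT 4 [
    -- iteration 1/4 --
    LT 135: heading 205 -> 340
    FD 3: (-1.137,0.337) -> (1.682,-0.689) [heading=340, draw]
    RT 295: heading 340 -> 45
    -- iteration 2/4 --
    LT 135: heading 45 -> 180
    FD 3: (1.682,-0.689) -> (-1.318,-0.689) [heading=180, draw]
    RT 295: heading 180 -> 245
    -- iteration 3/4 --
    LT 135: heading 245 -> 20
    FD 3: (-1.318,-0.689) -> (1.501,0.337) [heading=20, draw]
    RT 295: heading 20 -> 85
    -- iteration 4/4 --
    LT 135: heading 85 -> 220
    FD 3: (1.501,0.337) -> (-0.797,-1.591) [heading=220, draw]
    RT 295: heading 220 -> 285
  ]
]
Final: pos=(-0.797,-1.591), heading=285, 18 segment(s) drawn

Segment lengths:
  seg 1: (4,-4) -> (-0.95,-8.95), length = 7
  seg 2: (-0.95,-8.95) -> (6.121,-1.879), length = 10
  seg 3: (6.121,-1.879) -> (3.121,-1.879), length = 3
  seg 4: (3.121,-1.879) -> (5.94,-0.853), length = 3
  seg 5: (5.94,-0.853) -> (3.642,-2.781), length = 3
  seg 6: (3.642,-2.781) -> (5.142,-0.183), length = 3
  seg 7: (5.142,-0.183) -> (9.157,-5.917), length = 7
  seg 8: (9.157,-5.917) -> (3.422,2.275), length = 10
  seg 9: (3.422,2.275) -> (2.901,-0.68), length = 3
  seg 10: (2.901,-0.68) -> (2.38,2.275), length = 3
  seg 11: (2.38,2.275) -> (3.88,-0.324), length = 3
  seg 12: (3.88,-0.324) -> (1.582,1.605), length = 3
  seg 13: (1.582,1.605) -> (7.926,4.563), length = 7
  seg 14: (7.926,4.563) -> (-1.137,0.337), length = 10
  seg 15: (-1.137,0.337) -> (1.682,-0.689), length = 3
  seg 16: (1.682,-0.689) -> (-1.318,-0.689), length = 3
  seg 17: (-1.318,-0.689) -> (1.501,0.337), length = 3
  seg 18: (1.501,0.337) -> (-0.797,-1.591), length = 3
Total = 87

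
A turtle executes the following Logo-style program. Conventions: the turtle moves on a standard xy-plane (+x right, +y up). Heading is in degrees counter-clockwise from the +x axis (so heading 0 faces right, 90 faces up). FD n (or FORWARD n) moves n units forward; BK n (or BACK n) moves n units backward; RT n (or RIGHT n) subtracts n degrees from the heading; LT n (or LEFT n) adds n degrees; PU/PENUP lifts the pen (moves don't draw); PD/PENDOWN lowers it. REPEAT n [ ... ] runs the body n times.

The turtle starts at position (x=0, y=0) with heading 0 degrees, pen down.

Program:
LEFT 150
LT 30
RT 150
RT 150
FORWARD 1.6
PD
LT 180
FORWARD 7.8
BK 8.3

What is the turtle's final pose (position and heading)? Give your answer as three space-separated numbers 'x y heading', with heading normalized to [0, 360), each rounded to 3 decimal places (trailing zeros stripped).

Answer: -1.05 -1.819 60

Derivation:
Executing turtle program step by step:
Start: pos=(0,0), heading=0, pen down
LT 150: heading 0 -> 150
LT 30: heading 150 -> 180
RT 150: heading 180 -> 30
RT 150: heading 30 -> 240
FD 1.6: (0,0) -> (-0.8,-1.386) [heading=240, draw]
PD: pen down
LT 180: heading 240 -> 60
FD 7.8: (-0.8,-1.386) -> (3.1,5.369) [heading=60, draw]
BK 8.3: (3.1,5.369) -> (-1.05,-1.819) [heading=60, draw]
Final: pos=(-1.05,-1.819), heading=60, 3 segment(s) drawn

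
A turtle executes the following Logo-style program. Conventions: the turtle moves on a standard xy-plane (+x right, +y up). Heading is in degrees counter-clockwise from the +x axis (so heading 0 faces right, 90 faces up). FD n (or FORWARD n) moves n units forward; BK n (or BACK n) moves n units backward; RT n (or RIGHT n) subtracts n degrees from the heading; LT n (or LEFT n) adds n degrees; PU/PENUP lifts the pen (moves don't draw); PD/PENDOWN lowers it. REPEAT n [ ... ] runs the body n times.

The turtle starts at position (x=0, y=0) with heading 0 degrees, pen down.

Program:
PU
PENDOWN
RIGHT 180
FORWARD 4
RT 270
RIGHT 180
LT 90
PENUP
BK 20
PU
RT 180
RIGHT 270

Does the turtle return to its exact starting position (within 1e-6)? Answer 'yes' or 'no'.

Executing turtle program step by step:
Start: pos=(0,0), heading=0, pen down
PU: pen up
PD: pen down
RT 180: heading 0 -> 180
FD 4: (0,0) -> (-4,0) [heading=180, draw]
RT 270: heading 180 -> 270
RT 180: heading 270 -> 90
LT 90: heading 90 -> 180
PU: pen up
BK 20: (-4,0) -> (16,0) [heading=180, move]
PU: pen up
RT 180: heading 180 -> 0
RT 270: heading 0 -> 90
Final: pos=(16,0), heading=90, 1 segment(s) drawn

Start position: (0, 0)
Final position: (16, 0)
Distance = 16; >= 1e-6 -> NOT closed

Answer: no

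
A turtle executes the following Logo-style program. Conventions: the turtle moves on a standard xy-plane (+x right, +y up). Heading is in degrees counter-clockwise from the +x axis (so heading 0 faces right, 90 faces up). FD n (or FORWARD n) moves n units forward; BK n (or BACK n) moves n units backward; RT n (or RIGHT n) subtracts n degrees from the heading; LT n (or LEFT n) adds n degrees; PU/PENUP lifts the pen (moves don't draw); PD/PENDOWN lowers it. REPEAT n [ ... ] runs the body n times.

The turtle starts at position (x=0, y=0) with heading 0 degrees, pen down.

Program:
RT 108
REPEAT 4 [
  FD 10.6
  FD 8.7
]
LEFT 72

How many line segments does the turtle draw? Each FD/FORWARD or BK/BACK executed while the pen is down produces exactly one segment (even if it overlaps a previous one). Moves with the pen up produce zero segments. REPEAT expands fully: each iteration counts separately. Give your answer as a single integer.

Answer: 8

Derivation:
Executing turtle program step by step:
Start: pos=(0,0), heading=0, pen down
RT 108: heading 0 -> 252
REPEAT 4 [
  -- iteration 1/4 --
  FD 10.6: (0,0) -> (-3.276,-10.081) [heading=252, draw]
  FD 8.7: (-3.276,-10.081) -> (-5.964,-18.355) [heading=252, draw]
  -- iteration 2/4 --
  FD 10.6: (-5.964,-18.355) -> (-9.24,-28.437) [heading=252, draw]
  FD 8.7: (-9.24,-28.437) -> (-11.928,-36.711) [heading=252, draw]
  -- iteration 3/4 --
  FD 10.6: (-11.928,-36.711) -> (-15.204,-46.792) [heading=252, draw]
  FD 8.7: (-15.204,-46.792) -> (-17.892,-55.066) [heading=252, draw]
  -- iteration 4/4 --
  FD 10.6: (-17.892,-55.066) -> (-21.168,-65.147) [heading=252, draw]
  FD 8.7: (-21.168,-65.147) -> (-23.856,-73.422) [heading=252, draw]
]
LT 72: heading 252 -> 324
Final: pos=(-23.856,-73.422), heading=324, 8 segment(s) drawn
Segments drawn: 8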